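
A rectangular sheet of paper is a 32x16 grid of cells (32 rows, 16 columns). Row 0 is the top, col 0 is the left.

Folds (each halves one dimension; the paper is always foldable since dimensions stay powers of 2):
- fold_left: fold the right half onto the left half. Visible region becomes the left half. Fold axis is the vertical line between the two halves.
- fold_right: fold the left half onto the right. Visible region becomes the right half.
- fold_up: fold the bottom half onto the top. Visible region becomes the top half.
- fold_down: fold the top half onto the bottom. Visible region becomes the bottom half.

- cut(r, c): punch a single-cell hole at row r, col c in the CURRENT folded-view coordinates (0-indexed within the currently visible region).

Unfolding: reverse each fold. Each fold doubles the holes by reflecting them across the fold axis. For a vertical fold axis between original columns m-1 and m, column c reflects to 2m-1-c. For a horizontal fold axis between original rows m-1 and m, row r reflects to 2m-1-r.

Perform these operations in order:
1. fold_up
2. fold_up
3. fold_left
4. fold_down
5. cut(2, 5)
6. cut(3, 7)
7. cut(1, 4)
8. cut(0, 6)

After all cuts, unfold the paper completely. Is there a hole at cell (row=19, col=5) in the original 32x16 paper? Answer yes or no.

Answer: no

Derivation:
Op 1 fold_up: fold axis h@16; visible region now rows[0,16) x cols[0,16) = 16x16
Op 2 fold_up: fold axis h@8; visible region now rows[0,8) x cols[0,16) = 8x16
Op 3 fold_left: fold axis v@8; visible region now rows[0,8) x cols[0,8) = 8x8
Op 4 fold_down: fold axis h@4; visible region now rows[4,8) x cols[0,8) = 4x8
Op 5 cut(2, 5): punch at orig (6,5); cuts so far [(6, 5)]; region rows[4,8) x cols[0,8) = 4x8
Op 6 cut(3, 7): punch at orig (7,7); cuts so far [(6, 5), (7, 7)]; region rows[4,8) x cols[0,8) = 4x8
Op 7 cut(1, 4): punch at orig (5,4); cuts so far [(5, 4), (6, 5), (7, 7)]; region rows[4,8) x cols[0,8) = 4x8
Op 8 cut(0, 6): punch at orig (4,6); cuts so far [(4, 6), (5, 4), (6, 5), (7, 7)]; region rows[4,8) x cols[0,8) = 4x8
Unfold 1 (reflect across h@4): 8 holes -> [(0, 7), (1, 5), (2, 4), (3, 6), (4, 6), (5, 4), (6, 5), (7, 7)]
Unfold 2 (reflect across v@8): 16 holes -> [(0, 7), (0, 8), (1, 5), (1, 10), (2, 4), (2, 11), (3, 6), (3, 9), (4, 6), (4, 9), (5, 4), (5, 11), (6, 5), (6, 10), (7, 7), (7, 8)]
Unfold 3 (reflect across h@8): 32 holes -> [(0, 7), (0, 8), (1, 5), (1, 10), (2, 4), (2, 11), (3, 6), (3, 9), (4, 6), (4, 9), (5, 4), (5, 11), (6, 5), (6, 10), (7, 7), (7, 8), (8, 7), (8, 8), (9, 5), (9, 10), (10, 4), (10, 11), (11, 6), (11, 9), (12, 6), (12, 9), (13, 4), (13, 11), (14, 5), (14, 10), (15, 7), (15, 8)]
Unfold 4 (reflect across h@16): 64 holes -> [(0, 7), (0, 8), (1, 5), (1, 10), (2, 4), (2, 11), (3, 6), (3, 9), (4, 6), (4, 9), (5, 4), (5, 11), (6, 5), (6, 10), (7, 7), (7, 8), (8, 7), (8, 8), (9, 5), (9, 10), (10, 4), (10, 11), (11, 6), (11, 9), (12, 6), (12, 9), (13, 4), (13, 11), (14, 5), (14, 10), (15, 7), (15, 8), (16, 7), (16, 8), (17, 5), (17, 10), (18, 4), (18, 11), (19, 6), (19, 9), (20, 6), (20, 9), (21, 4), (21, 11), (22, 5), (22, 10), (23, 7), (23, 8), (24, 7), (24, 8), (25, 5), (25, 10), (26, 4), (26, 11), (27, 6), (27, 9), (28, 6), (28, 9), (29, 4), (29, 11), (30, 5), (30, 10), (31, 7), (31, 8)]
Holes: [(0, 7), (0, 8), (1, 5), (1, 10), (2, 4), (2, 11), (3, 6), (3, 9), (4, 6), (4, 9), (5, 4), (5, 11), (6, 5), (6, 10), (7, 7), (7, 8), (8, 7), (8, 8), (9, 5), (9, 10), (10, 4), (10, 11), (11, 6), (11, 9), (12, 6), (12, 9), (13, 4), (13, 11), (14, 5), (14, 10), (15, 7), (15, 8), (16, 7), (16, 8), (17, 5), (17, 10), (18, 4), (18, 11), (19, 6), (19, 9), (20, 6), (20, 9), (21, 4), (21, 11), (22, 5), (22, 10), (23, 7), (23, 8), (24, 7), (24, 8), (25, 5), (25, 10), (26, 4), (26, 11), (27, 6), (27, 9), (28, 6), (28, 9), (29, 4), (29, 11), (30, 5), (30, 10), (31, 7), (31, 8)]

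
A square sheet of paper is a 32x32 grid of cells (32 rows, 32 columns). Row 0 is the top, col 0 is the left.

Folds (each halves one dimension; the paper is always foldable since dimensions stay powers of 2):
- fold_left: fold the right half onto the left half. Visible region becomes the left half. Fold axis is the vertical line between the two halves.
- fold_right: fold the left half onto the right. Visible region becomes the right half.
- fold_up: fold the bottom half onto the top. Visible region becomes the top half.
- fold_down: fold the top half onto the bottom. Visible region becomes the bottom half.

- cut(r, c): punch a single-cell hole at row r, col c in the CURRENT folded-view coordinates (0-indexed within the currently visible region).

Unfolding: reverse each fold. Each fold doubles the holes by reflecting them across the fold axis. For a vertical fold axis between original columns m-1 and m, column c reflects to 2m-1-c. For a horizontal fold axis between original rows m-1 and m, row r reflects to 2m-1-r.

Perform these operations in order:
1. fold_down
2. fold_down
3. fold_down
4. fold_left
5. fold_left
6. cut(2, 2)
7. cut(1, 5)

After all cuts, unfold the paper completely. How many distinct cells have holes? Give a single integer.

Op 1 fold_down: fold axis h@16; visible region now rows[16,32) x cols[0,32) = 16x32
Op 2 fold_down: fold axis h@24; visible region now rows[24,32) x cols[0,32) = 8x32
Op 3 fold_down: fold axis h@28; visible region now rows[28,32) x cols[0,32) = 4x32
Op 4 fold_left: fold axis v@16; visible region now rows[28,32) x cols[0,16) = 4x16
Op 5 fold_left: fold axis v@8; visible region now rows[28,32) x cols[0,8) = 4x8
Op 6 cut(2, 2): punch at orig (30,2); cuts so far [(30, 2)]; region rows[28,32) x cols[0,8) = 4x8
Op 7 cut(1, 5): punch at orig (29,5); cuts so far [(29, 5), (30, 2)]; region rows[28,32) x cols[0,8) = 4x8
Unfold 1 (reflect across v@8): 4 holes -> [(29, 5), (29, 10), (30, 2), (30, 13)]
Unfold 2 (reflect across v@16): 8 holes -> [(29, 5), (29, 10), (29, 21), (29, 26), (30, 2), (30, 13), (30, 18), (30, 29)]
Unfold 3 (reflect across h@28): 16 holes -> [(25, 2), (25, 13), (25, 18), (25, 29), (26, 5), (26, 10), (26, 21), (26, 26), (29, 5), (29, 10), (29, 21), (29, 26), (30, 2), (30, 13), (30, 18), (30, 29)]
Unfold 4 (reflect across h@24): 32 holes -> [(17, 2), (17, 13), (17, 18), (17, 29), (18, 5), (18, 10), (18, 21), (18, 26), (21, 5), (21, 10), (21, 21), (21, 26), (22, 2), (22, 13), (22, 18), (22, 29), (25, 2), (25, 13), (25, 18), (25, 29), (26, 5), (26, 10), (26, 21), (26, 26), (29, 5), (29, 10), (29, 21), (29, 26), (30, 2), (30, 13), (30, 18), (30, 29)]
Unfold 5 (reflect across h@16): 64 holes -> [(1, 2), (1, 13), (1, 18), (1, 29), (2, 5), (2, 10), (2, 21), (2, 26), (5, 5), (5, 10), (5, 21), (5, 26), (6, 2), (6, 13), (6, 18), (6, 29), (9, 2), (9, 13), (9, 18), (9, 29), (10, 5), (10, 10), (10, 21), (10, 26), (13, 5), (13, 10), (13, 21), (13, 26), (14, 2), (14, 13), (14, 18), (14, 29), (17, 2), (17, 13), (17, 18), (17, 29), (18, 5), (18, 10), (18, 21), (18, 26), (21, 5), (21, 10), (21, 21), (21, 26), (22, 2), (22, 13), (22, 18), (22, 29), (25, 2), (25, 13), (25, 18), (25, 29), (26, 5), (26, 10), (26, 21), (26, 26), (29, 5), (29, 10), (29, 21), (29, 26), (30, 2), (30, 13), (30, 18), (30, 29)]

Answer: 64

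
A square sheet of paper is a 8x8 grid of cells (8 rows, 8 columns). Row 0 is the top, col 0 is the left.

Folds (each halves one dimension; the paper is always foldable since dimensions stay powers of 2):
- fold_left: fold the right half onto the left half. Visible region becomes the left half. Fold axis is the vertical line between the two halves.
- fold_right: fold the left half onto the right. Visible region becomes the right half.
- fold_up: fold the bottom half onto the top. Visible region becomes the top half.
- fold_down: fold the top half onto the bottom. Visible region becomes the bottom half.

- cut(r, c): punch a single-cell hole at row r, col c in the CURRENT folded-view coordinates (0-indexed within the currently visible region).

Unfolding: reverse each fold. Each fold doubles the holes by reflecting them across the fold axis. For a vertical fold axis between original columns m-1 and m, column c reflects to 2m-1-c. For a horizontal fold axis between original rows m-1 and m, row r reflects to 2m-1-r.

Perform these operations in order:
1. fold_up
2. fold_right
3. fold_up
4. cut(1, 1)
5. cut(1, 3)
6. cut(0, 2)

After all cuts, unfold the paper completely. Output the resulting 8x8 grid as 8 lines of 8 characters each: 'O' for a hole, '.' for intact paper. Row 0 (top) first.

Op 1 fold_up: fold axis h@4; visible region now rows[0,4) x cols[0,8) = 4x8
Op 2 fold_right: fold axis v@4; visible region now rows[0,4) x cols[4,8) = 4x4
Op 3 fold_up: fold axis h@2; visible region now rows[0,2) x cols[4,8) = 2x4
Op 4 cut(1, 1): punch at orig (1,5); cuts so far [(1, 5)]; region rows[0,2) x cols[4,8) = 2x4
Op 5 cut(1, 3): punch at orig (1,7); cuts so far [(1, 5), (1, 7)]; region rows[0,2) x cols[4,8) = 2x4
Op 6 cut(0, 2): punch at orig (0,6); cuts so far [(0, 6), (1, 5), (1, 7)]; region rows[0,2) x cols[4,8) = 2x4
Unfold 1 (reflect across h@2): 6 holes -> [(0, 6), (1, 5), (1, 7), (2, 5), (2, 7), (3, 6)]
Unfold 2 (reflect across v@4): 12 holes -> [(0, 1), (0, 6), (1, 0), (1, 2), (1, 5), (1, 7), (2, 0), (2, 2), (2, 5), (2, 7), (3, 1), (3, 6)]
Unfold 3 (reflect across h@4): 24 holes -> [(0, 1), (0, 6), (1, 0), (1, 2), (1, 5), (1, 7), (2, 0), (2, 2), (2, 5), (2, 7), (3, 1), (3, 6), (4, 1), (4, 6), (5, 0), (5, 2), (5, 5), (5, 7), (6, 0), (6, 2), (6, 5), (6, 7), (7, 1), (7, 6)]

Answer: .O....O.
O.O..O.O
O.O..O.O
.O....O.
.O....O.
O.O..O.O
O.O..O.O
.O....O.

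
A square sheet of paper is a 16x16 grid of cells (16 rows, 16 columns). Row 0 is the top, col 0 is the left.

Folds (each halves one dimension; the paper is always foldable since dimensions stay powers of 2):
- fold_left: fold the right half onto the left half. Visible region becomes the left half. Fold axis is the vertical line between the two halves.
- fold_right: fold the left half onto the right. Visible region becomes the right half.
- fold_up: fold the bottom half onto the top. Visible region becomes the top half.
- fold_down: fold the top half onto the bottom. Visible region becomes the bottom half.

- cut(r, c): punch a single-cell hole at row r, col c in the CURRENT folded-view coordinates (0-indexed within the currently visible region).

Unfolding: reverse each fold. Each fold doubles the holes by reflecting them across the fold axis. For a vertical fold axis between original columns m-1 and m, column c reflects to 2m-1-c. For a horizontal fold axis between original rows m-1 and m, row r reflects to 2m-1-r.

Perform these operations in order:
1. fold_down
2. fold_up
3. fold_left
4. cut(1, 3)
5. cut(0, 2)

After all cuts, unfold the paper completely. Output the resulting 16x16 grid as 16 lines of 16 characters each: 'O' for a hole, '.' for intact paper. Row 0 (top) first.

Answer: ..O..........O..
...O........O...
................
................
................
................
...O........O...
..O..........O..
..O..........O..
...O........O...
................
................
................
................
...O........O...
..O..........O..

Derivation:
Op 1 fold_down: fold axis h@8; visible region now rows[8,16) x cols[0,16) = 8x16
Op 2 fold_up: fold axis h@12; visible region now rows[8,12) x cols[0,16) = 4x16
Op 3 fold_left: fold axis v@8; visible region now rows[8,12) x cols[0,8) = 4x8
Op 4 cut(1, 3): punch at orig (9,3); cuts so far [(9, 3)]; region rows[8,12) x cols[0,8) = 4x8
Op 5 cut(0, 2): punch at orig (8,2); cuts so far [(8, 2), (9, 3)]; region rows[8,12) x cols[0,8) = 4x8
Unfold 1 (reflect across v@8): 4 holes -> [(8, 2), (8, 13), (9, 3), (9, 12)]
Unfold 2 (reflect across h@12): 8 holes -> [(8, 2), (8, 13), (9, 3), (9, 12), (14, 3), (14, 12), (15, 2), (15, 13)]
Unfold 3 (reflect across h@8): 16 holes -> [(0, 2), (0, 13), (1, 3), (1, 12), (6, 3), (6, 12), (7, 2), (7, 13), (8, 2), (8, 13), (9, 3), (9, 12), (14, 3), (14, 12), (15, 2), (15, 13)]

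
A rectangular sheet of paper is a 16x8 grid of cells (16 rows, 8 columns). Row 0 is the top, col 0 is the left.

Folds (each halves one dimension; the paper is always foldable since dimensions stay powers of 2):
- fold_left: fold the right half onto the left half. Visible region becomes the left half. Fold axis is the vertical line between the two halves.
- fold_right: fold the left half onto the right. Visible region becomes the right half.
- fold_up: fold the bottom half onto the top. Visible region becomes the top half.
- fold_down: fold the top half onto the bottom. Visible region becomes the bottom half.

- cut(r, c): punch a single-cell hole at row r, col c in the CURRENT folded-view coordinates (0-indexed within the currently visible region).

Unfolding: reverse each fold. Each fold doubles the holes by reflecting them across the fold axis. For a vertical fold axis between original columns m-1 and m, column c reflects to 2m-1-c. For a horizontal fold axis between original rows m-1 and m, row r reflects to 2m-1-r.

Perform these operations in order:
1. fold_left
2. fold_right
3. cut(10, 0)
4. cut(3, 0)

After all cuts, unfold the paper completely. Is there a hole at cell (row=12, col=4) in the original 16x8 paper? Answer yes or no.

Op 1 fold_left: fold axis v@4; visible region now rows[0,16) x cols[0,4) = 16x4
Op 2 fold_right: fold axis v@2; visible region now rows[0,16) x cols[2,4) = 16x2
Op 3 cut(10, 0): punch at orig (10,2); cuts so far [(10, 2)]; region rows[0,16) x cols[2,4) = 16x2
Op 4 cut(3, 0): punch at orig (3,2); cuts so far [(3, 2), (10, 2)]; region rows[0,16) x cols[2,4) = 16x2
Unfold 1 (reflect across v@2): 4 holes -> [(3, 1), (3, 2), (10, 1), (10, 2)]
Unfold 2 (reflect across v@4): 8 holes -> [(3, 1), (3, 2), (3, 5), (3, 6), (10, 1), (10, 2), (10, 5), (10, 6)]
Holes: [(3, 1), (3, 2), (3, 5), (3, 6), (10, 1), (10, 2), (10, 5), (10, 6)]

Answer: no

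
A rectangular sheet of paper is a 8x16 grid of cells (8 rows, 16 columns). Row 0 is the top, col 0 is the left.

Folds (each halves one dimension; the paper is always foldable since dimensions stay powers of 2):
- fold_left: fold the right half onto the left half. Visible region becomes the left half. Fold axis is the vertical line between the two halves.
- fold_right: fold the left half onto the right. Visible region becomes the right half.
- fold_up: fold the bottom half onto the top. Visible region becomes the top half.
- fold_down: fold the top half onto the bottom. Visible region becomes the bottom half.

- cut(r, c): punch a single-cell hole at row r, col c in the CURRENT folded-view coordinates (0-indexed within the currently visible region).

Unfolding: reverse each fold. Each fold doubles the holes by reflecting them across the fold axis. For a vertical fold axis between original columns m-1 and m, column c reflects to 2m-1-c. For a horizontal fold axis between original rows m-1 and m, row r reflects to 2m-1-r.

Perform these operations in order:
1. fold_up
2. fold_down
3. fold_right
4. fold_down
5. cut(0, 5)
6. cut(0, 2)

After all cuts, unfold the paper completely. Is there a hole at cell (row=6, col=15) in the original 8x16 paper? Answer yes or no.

Answer: no

Derivation:
Op 1 fold_up: fold axis h@4; visible region now rows[0,4) x cols[0,16) = 4x16
Op 2 fold_down: fold axis h@2; visible region now rows[2,4) x cols[0,16) = 2x16
Op 3 fold_right: fold axis v@8; visible region now rows[2,4) x cols[8,16) = 2x8
Op 4 fold_down: fold axis h@3; visible region now rows[3,4) x cols[8,16) = 1x8
Op 5 cut(0, 5): punch at orig (3,13); cuts so far [(3, 13)]; region rows[3,4) x cols[8,16) = 1x8
Op 6 cut(0, 2): punch at orig (3,10); cuts so far [(3, 10), (3, 13)]; region rows[3,4) x cols[8,16) = 1x8
Unfold 1 (reflect across h@3): 4 holes -> [(2, 10), (2, 13), (3, 10), (3, 13)]
Unfold 2 (reflect across v@8): 8 holes -> [(2, 2), (2, 5), (2, 10), (2, 13), (3, 2), (3, 5), (3, 10), (3, 13)]
Unfold 3 (reflect across h@2): 16 holes -> [(0, 2), (0, 5), (0, 10), (0, 13), (1, 2), (1, 5), (1, 10), (1, 13), (2, 2), (2, 5), (2, 10), (2, 13), (3, 2), (3, 5), (3, 10), (3, 13)]
Unfold 4 (reflect across h@4): 32 holes -> [(0, 2), (0, 5), (0, 10), (0, 13), (1, 2), (1, 5), (1, 10), (1, 13), (2, 2), (2, 5), (2, 10), (2, 13), (3, 2), (3, 5), (3, 10), (3, 13), (4, 2), (4, 5), (4, 10), (4, 13), (5, 2), (5, 5), (5, 10), (5, 13), (6, 2), (6, 5), (6, 10), (6, 13), (7, 2), (7, 5), (7, 10), (7, 13)]
Holes: [(0, 2), (0, 5), (0, 10), (0, 13), (1, 2), (1, 5), (1, 10), (1, 13), (2, 2), (2, 5), (2, 10), (2, 13), (3, 2), (3, 5), (3, 10), (3, 13), (4, 2), (4, 5), (4, 10), (4, 13), (5, 2), (5, 5), (5, 10), (5, 13), (6, 2), (6, 5), (6, 10), (6, 13), (7, 2), (7, 5), (7, 10), (7, 13)]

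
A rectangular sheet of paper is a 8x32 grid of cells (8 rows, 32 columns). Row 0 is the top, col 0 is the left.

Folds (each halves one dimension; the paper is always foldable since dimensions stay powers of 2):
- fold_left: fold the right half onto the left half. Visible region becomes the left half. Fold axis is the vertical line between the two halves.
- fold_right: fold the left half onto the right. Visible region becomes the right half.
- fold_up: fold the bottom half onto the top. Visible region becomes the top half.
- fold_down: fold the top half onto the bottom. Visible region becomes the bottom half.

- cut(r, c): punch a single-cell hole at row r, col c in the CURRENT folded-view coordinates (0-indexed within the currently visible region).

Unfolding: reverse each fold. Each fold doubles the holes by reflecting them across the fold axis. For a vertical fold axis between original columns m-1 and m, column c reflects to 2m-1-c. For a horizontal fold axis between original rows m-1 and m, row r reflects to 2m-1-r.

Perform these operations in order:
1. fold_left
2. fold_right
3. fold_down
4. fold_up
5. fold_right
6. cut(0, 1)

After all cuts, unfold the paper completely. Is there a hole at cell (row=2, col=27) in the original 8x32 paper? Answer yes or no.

Answer: no

Derivation:
Op 1 fold_left: fold axis v@16; visible region now rows[0,8) x cols[0,16) = 8x16
Op 2 fold_right: fold axis v@8; visible region now rows[0,8) x cols[8,16) = 8x8
Op 3 fold_down: fold axis h@4; visible region now rows[4,8) x cols[8,16) = 4x8
Op 4 fold_up: fold axis h@6; visible region now rows[4,6) x cols[8,16) = 2x8
Op 5 fold_right: fold axis v@12; visible region now rows[4,6) x cols[12,16) = 2x4
Op 6 cut(0, 1): punch at orig (4,13); cuts so far [(4, 13)]; region rows[4,6) x cols[12,16) = 2x4
Unfold 1 (reflect across v@12): 2 holes -> [(4, 10), (4, 13)]
Unfold 2 (reflect across h@6): 4 holes -> [(4, 10), (4, 13), (7, 10), (7, 13)]
Unfold 3 (reflect across h@4): 8 holes -> [(0, 10), (0, 13), (3, 10), (3, 13), (4, 10), (4, 13), (7, 10), (7, 13)]
Unfold 4 (reflect across v@8): 16 holes -> [(0, 2), (0, 5), (0, 10), (0, 13), (3, 2), (3, 5), (3, 10), (3, 13), (4, 2), (4, 5), (4, 10), (4, 13), (7, 2), (7, 5), (7, 10), (7, 13)]
Unfold 5 (reflect across v@16): 32 holes -> [(0, 2), (0, 5), (0, 10), (0, 13), (0, 18), (0, 21), (0, 26), (0, 29), (3, 2), (3, 5), (3, 10), (3, 13), (3, 18), (3, 21), (3, 26), (3, 29), (4, 2), (4, 5), (4, 10), (4, 13), (4, 18), (4, 21), (4, 26), (4, 29), (7, 2), (7, 5), (7, 10), (7, 13), (7, 18), (7, 21), (7, 26), (7, 29)]
Holes: [(0, 2), (0, 5), (0, 10), (0, 13), (0, 18), (0, 21), (0, 26), (0, 29), (3, 2), (3, 5), (3, 10), (3, 13), (3, 18), (3, 21), (3, 26), (3, 29), (4, 2), (4, 5), (4, 10), (4, 13), (4, 18), (4, 21), (4, 26), (4, 29), (7, 2), (7, 5), (7, 10), (7, 13), (7, 18), (7, 21), (7, 26), (7, 29)]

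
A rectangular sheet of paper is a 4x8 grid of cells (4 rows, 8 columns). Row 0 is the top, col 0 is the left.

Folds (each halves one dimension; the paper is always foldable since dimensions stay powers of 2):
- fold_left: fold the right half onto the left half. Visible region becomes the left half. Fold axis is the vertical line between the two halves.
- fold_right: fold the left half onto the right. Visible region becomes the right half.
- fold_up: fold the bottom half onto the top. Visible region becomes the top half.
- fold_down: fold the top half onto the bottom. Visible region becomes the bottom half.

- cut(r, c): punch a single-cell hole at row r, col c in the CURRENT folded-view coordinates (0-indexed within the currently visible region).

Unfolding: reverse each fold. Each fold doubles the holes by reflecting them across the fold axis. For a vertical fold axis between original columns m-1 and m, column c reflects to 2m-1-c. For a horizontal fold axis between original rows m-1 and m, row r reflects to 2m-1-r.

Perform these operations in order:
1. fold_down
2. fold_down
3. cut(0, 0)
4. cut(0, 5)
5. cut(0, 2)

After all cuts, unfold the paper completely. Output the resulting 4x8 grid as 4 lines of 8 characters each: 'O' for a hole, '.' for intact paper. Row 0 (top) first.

Op 1 fold_down: fold axis h@2; visible region now rows[2,4) x cols[0,8) = 2x8
Op 2 fold_down: fold axis h@3; visible region now rows[3,4) x cols[0,8) = 1x8
Op 3 cut(0, 0): punch at orig (3,0); cuts so far [(3, 0)]; region rows[3,4) x cols[0,8) = 1x8
Op 4 cut(0, 5): punch at orig (3,5); cuts so far [(3, 0), (3, 5)]; region rows[3,4) x cols[0,8) = 1x8
Op 5 cut(0, 2): punch at orig (3,2); cuts so far [(3, 0), (3, 2), (3, 5)]; region rows[3,4) x cols[0,8) = 1x8
Unfold 1 (reflect across h@3): 6 holes -> [(2, 0), (2, 2), (2, 5), (3, 0), (3, 2), (3, 5)]
Unfold 2 (reflect across h@2): 12 holes -> [(0, 0), (0, 2), (0, 5), (1, 0), (1, 2), (1, 5), (2, 0), (2, 2), (2, 5), (3, 0), (3, 2), (3, 5)]

Answer: O.O..O..
O.O..O..
O.O..O..
O.O..O..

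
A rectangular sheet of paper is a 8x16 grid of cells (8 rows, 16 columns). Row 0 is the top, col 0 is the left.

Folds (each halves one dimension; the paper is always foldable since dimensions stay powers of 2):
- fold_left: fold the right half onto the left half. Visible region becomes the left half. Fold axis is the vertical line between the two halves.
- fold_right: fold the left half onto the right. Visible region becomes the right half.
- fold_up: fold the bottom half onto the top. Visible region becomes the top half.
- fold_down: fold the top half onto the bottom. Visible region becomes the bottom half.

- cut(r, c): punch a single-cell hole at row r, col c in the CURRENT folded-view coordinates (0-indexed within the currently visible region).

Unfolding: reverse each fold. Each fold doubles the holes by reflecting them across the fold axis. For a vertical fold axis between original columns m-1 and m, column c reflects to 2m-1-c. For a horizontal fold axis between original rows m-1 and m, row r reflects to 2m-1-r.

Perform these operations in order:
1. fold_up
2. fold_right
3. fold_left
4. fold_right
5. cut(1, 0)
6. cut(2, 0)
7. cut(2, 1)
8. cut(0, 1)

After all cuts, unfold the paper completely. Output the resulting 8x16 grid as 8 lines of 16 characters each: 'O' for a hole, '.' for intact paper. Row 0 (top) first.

Op 1 fold_up: fold axis h@4; visible region now rows[0,4) x cols[0,16) = 4x16
Op 2 fold_right: fold axis v@8; visible region now rows[0,4) x cols[8,16) = 4x8
Op 3 fold_left: fold axis v@12; visible region now rows[0,4) x cols[8,12) = 4x4
Op 4 fold_right: fold axis v@10; visible region now rows[0,4) x cols[10,12) = 4x2
Op 5 cut(1, 0): punch at orig (1,10); cuts so far [(1, 10)]; region rows[0,4) x cols[10,12) = 4x2
Op 6 cut(2, 0): punch at orig (2,10); cuts so far [(1, 10), (2, 10)]; region rows[0,4) x cols[10,12) = 4x2
Op 7 cut(2, 1): punch at orig (2,11); cuts so far [(1, 10), (2, 10), (2, 11)]; region rows[0,4) x cols[10,12) = 4x2
Op 8 cut(0, 1): punch at orig (0,11); cuts so far [(0, 11), (1, 10), (2, 10), (2, 11)]; region rows[0,4) x cols[10,12) = 4x2
Unfold 1 (reflect across v@10): 8 holes -> [(0, 8), (0, 11), (1, 9), (1, 10), (2, 8), (2, 9), (2, 10), (2, 11)]
Unfold 2 (reflect across v@12): 16 holes -> [(0, 8), (0, 11), (0, 12), (0, 15), (1, 9), (1, 10), (1, 13), (1, 14), (2, 8), (2, 9), (2, 10), (2, 11), (2, 12), (2, 13), (2, 14), (2, 15)]
Unfold 3 (reflect across v@8): 32 holes -> [(0, 0), (0, 3), (0, 4), (0, 7), (0, 8), (0, 11), (0, 12), (0, 15), (1, 1), (1, 2), (1, 5), (1, 6), (1, 9), (1, 10), (1, 13), (1, 14), (2, 0), (2, 1), (2, 2), (2, 3), (2, 4), (2, 5), (2, 6), (2, 7), (2, 8), (2, 9), (2, 10), (2, 11), (2, 12), (2, 13), (2, 14), (2, 15)]
Unfold 4 (reflect across h@4): 64 holes -> [(0, 0), (0, 3), (0, 4), (0, 7), (0, 8), (0, 11), (0, 12), (0, 15), (1, 1), (1, 2), (1, 5), (1, 6), (1, 9), (1, 10), (1, 13), (1, 14), (2, 0), (2, 1), (2, 2), (2, 3), (2, 4), (2, 5), (2, 6), (2, 7), (2, 8), (2, 9), (2, 10), (2, 11), (2, 12), (2, 13), (2, 14), (2, 15), (5, 0), (5, 1), (5, 2), (5, 3), (5, 4), (5, 5), (5, 6), (5, 7), (5, 8), (5, 9), (5, 10), (5, 11), (5, 12), (5, 13), (5, 14), (5, 15), (6, 1), (6, 2), (6, 5), (6, 6), (6, 9), (6, 10), (6, 13), (6, 14), (7, 0), (7, 3), (7, 4), (7, 7), (7, 8), (7, 11), (7, 12), (7, 15)]

Answer: O..OO..OO..OO..O
.OO..OO..OO..OO.
OOOOOOOOOOOOOOOO
................
................
OOOOOOOOOOOOOOOO
.OO..OO..OO..OO.
O..OO..OO..OO..O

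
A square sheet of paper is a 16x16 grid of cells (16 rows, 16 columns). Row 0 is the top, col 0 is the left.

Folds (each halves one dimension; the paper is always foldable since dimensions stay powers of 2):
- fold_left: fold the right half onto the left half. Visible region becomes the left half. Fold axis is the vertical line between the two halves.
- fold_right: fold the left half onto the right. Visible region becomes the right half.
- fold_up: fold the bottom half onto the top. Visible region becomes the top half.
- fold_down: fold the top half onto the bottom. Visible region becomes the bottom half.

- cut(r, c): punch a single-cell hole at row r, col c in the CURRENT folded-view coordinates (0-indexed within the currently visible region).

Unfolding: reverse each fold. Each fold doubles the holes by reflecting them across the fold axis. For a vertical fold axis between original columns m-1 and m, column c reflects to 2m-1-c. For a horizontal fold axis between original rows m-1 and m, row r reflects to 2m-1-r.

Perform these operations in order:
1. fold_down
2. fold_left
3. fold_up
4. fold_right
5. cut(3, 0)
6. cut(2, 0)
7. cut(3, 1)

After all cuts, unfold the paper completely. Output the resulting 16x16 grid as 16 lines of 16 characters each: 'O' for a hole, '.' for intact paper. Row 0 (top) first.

Answer: ................
................
...OO......OO...
..OOOO....OOOO..
..OOOO....OOOO..
...OO......OO...
................
................
................
................
...OO......OO...
..OOOO....OOOO..
..OOOO....OOOO..
...OO......OO...
................
................

Derivation:
Op 1 fold_down: fold axis h@8; visible region now rows[8,16) x cols[0,16) = 8x16
Op 2 fold_left: fold axis v@8; visible region now rows[8,16) x cols[0,8) = 8x8
Op 3 fold_up: fold axis h@12; visible region now rows[8,12) x cols[0,8) = 4x8
Op 4 fold_right: fold axis v@4; visible region now rows[8,12) x cols[4,8) = 4x4
Op 5 cut(3, 0): punch at orig (11,4); cuts so far [(11, 4)]; region rows[8,12) x cols[4,8) = 4x4
Op 6 cut(2, 0): punch at orig (10,4); cuts so far [(10, 4), (11, 4)]; region rows[8,12) x cols[4,8) = 4x4
Op 7 cut(3, 1): punch at orig (11,5); cuts so far [(10, 4), (11, 4), (11, 5)]; region rows[8,12) x cols[4,8) = 4x4
Unfold 1 (reflect across v@4): 6 holes -> [(10, 3), (10, 4), (11, 2), (11, 3), (11, 4), (11, 5)]
Unfold 2 (reflect across h@12): 12 holes -> [(10, 3), (10, 4), (11, 2), (11, 3), (11, 4), (11, 5), (12, 2), (12, 3), (12, 4), (12, 5), (13, 3), (13, 4)]
Unfold 3 (reflect across v@8): 24 holes -> [(10, 3), (10, 4), (10, 11), (10, 12), (11, 2), (11, 3), (11, 4), (11, 5), (11, 10), (11, 11), (11, 12), (11, 13), (12, 2), (12, 3), (12, 4), (12, 5), (12, 10), (12, 11), (12, 12), (12, 13), (13, 3), (13, 4), (13, 11), (13, 12)]
Unfold 4 (reflect across h@8): 48 holes -> [(2, 3), (2, 4), (2, 11), (2, 12), (3, 2), (3, 3), (3, 4), (3, 5), (3, 10), (3, 11), (3, 12), (3, 13), (4, 2), (4, 3), (4, 4), (4, 5), (4, 10), (4, 11), (4, 12), (4, 13), (5, 3), (5, 4), (5, 11), (5, 12), (10, 3), (10, 4), (10, 11), (10, 12), (11, 2), (11, 3), (11, 4), (11, 5), (11, 10), (11, 11), (11, 12), (11, 13), (12, 2), (12, 3), (12, 4), (12, 5), (12, 10), (12, 11), (12, 12), (12, 13), (13, 3), (13, 4), (13, 11), (13, 12)]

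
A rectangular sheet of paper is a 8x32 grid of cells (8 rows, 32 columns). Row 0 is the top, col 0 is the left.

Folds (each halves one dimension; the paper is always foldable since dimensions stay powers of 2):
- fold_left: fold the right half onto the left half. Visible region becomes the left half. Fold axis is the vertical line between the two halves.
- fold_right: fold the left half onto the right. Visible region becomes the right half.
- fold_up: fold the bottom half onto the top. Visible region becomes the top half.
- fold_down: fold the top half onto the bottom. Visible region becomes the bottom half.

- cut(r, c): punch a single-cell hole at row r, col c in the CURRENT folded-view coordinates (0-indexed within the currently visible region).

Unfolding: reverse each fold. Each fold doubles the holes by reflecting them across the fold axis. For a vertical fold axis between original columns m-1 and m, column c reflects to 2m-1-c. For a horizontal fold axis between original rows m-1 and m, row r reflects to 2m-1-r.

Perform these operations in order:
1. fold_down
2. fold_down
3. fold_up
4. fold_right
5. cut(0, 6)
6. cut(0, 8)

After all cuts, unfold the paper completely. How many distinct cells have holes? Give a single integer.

Op 1 fold_down: fold axis h@4; visible region now rows[4,8) x cols[0,32) = 4x32
Op 2 fold_down: fold axis h@6; visible region now rows[6,8) x cols[0,32) = 2x32
Op 3 fold_up: fold axis h@7; visible region now rows[6,7) x cols[0,32) = 1x32
Op 4 fold_right: fold axis v@16; visible region now rows[6,7) x cols[16,32) = 1x16
Op 5 cut(0, 6): punch at orig (6,22); cuts so far [(6, 22)]; region rows[6,7) x cols[16,32) = 1x16
Op 6 cut(0, 8): punch at orig (6,24); cuts so far [(6, 22), (6, 24)]; region rows[6,7) x cols[16,32) = 1x16
Unfold 1 (reflect across v@16): 4 holes -> [(6, 7), (6, 9), (6, 22), (6, 24)]
Unfold 2 (reflect across h@7): 8 holes -> [(6, 7), (6, 9), (6, 22), (6, 24), (7, 7), (7, 9), (7, 22), (7, 24)]
Unfold 3 (reflect across h@6): 16 holes -> [(4, 7), (4, 9), (4, 22), (4, 24), (5, 7), (5, 9), (5, 22), (5, 24), (6, 7), (6, 9), (6, 22), (6, 24), (7, 7), (7, 9), (7, 22), (7, 24)]
Unfold 4 (reflect across h@4): 32 holes -> [(0, 7), (0, 9), (0, 22), (0, 24), (1, 7), (1, 9), (1, 22), (1, 24), (2, 7), (2, 9), (2, 22), (2, 24), (3, 7), (3, 9), (3, 22), (3, 24), (4, 7), (4, 9), (4, 22), (4, 24), (5, 7), (5, 9), (5, 22), (5, 24), (6, 7), (6, 9), (6, 22), (6, 24), (7, 7), (7, 9), (7, 22), (7, 24)]

Answer: 32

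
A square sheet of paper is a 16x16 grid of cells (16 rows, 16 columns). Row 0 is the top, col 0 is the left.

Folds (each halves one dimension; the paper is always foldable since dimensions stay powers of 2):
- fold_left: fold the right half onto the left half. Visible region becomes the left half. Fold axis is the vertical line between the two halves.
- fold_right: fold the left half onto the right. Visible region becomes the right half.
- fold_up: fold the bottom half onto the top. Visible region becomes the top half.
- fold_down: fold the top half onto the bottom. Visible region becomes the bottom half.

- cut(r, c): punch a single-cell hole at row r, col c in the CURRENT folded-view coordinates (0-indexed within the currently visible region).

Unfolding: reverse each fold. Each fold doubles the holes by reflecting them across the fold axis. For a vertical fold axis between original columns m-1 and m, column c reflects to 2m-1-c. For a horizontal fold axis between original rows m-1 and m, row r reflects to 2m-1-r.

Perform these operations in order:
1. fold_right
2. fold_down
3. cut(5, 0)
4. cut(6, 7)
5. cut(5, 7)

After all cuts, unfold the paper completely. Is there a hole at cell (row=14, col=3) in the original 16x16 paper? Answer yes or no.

Answer: no

Derivation:
Op 1 fold_right: fold axis v@8; visible region now rows[0,16) x cols[8,16) = 16x8
Op 2 fold_down: fold axis h@8; visible region now rows[8,16) x cols[8,16) = 8x8
Op 3 cut(5, 0): punch at orig (13,8); cuts so far [(13, 8)]; region rows[8,16) x cols[8,16) = 8x8
Op 4 cut(6, 7): punch at orig (14,15); cuts so far [(13, 8), (14, 15)]; region rows[8,16) x cols[8,16) = 8x8
Op 5 cut(5, 7): punch at orig (13,15); cuts so far [(13, 8), (13, 15), (14, 15)]; region rows[8,16) x cols[8,16) = 8x8
Unfold 1 (reflect across h@8): 6 holes -> [(1, 15), (2, 8), (2, 15), (13, 8), (13, 15), (14, 15)]
Unfold 2 (reflect across v@8): 12 holes -> [(1, 0), (1, 15), (2, 0), (2, 7), (2, 8), (2, 15), (13, 0), (13, 7), (13, 8), (13, 15), (14, 0), (14, 15)]
Holes: [(1, 0), (1, 15), (2, 0), (2, 7), (2, 8), (2, 15), (13, 0), (13, 7), (13, 8), (13, 15), (14, 0), (14, 15)]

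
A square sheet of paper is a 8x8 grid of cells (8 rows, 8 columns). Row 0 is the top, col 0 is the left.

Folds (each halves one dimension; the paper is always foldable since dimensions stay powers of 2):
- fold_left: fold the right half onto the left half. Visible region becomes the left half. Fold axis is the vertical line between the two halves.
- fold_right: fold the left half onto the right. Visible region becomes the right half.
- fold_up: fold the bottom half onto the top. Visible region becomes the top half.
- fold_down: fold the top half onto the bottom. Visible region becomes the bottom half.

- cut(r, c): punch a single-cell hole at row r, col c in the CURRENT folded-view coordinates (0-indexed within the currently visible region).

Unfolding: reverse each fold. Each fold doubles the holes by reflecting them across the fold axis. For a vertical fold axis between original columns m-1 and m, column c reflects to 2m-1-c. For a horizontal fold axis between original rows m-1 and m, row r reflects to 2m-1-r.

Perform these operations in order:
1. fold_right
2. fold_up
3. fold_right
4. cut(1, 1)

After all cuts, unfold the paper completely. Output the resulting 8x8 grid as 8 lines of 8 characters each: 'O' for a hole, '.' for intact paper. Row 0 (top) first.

Op 1 fold_right: fold axis v@4; visible region now rows[0,8) x cols[4,8) = 8x4
Op 2 fold_up: fold axis h@4; visible region now rows[0,4) x cols[4,8) = 4x4
Op 3 fold_right: fold axis v@6; visible region now rows[0,4) x cols[6,8) = 4x2
Op 4 cut(1, 1): punch at orig (1,7); cuts so far [(1, 7)]; region rows[0,4) x cols[6,8) = 4x2
Unfold 1 (reflect across v@6): 2 holes -> [(1, 4), (1, 7)]
Unfold 2 (reflect across h@4): 4 holes -> [(1, 4), (1, 7), (6, 4), (6, 7)]
Unfold 3 (reflect across v@4): 8 holes -> [(1, 0), (1, 3), (1, 4), (1, 7), (6, 0), (6, 3), (6, 4), (6, 7)]

Answer: ........
O..OO..O
........
........
........
........
O..OO..O
........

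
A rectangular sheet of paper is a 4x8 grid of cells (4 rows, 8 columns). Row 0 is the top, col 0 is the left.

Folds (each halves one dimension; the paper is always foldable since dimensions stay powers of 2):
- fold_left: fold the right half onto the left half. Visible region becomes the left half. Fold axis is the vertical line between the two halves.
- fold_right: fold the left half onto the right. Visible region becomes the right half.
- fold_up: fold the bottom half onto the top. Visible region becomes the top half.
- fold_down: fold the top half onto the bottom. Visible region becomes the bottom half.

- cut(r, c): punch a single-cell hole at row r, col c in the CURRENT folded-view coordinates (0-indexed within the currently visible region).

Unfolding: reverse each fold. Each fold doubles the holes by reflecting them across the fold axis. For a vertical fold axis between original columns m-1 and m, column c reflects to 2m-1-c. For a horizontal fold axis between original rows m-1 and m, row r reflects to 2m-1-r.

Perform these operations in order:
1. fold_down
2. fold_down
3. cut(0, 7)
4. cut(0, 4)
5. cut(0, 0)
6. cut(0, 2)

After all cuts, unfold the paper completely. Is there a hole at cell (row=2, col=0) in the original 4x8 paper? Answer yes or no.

Answer: yes

Derivation:
Op 1 fold_down: fold axis h@2; visible region now rows[2,4) x cols[0,8) = 2x8
Op 2 fold_down: fold axis h@3; visible region now rows[3,4) x cols[0,8) = 1x8
Op 3 cut(0, 7): punch at orig (3,7); cuts so far [(3, 7)]; region rows[3,4) x cols[0,8) = 1x8
Op 4 cut(0, 4): punch at orig (3,4); cuts so far [(3, 4), (3, 7)]; region rows[3,4) x cols[0,8) = 1x8
Op 5 cut(0, 0): punch at orig (3,0); cuts so far [(3, 0), (3, 4), (3, 7)]; region rows[3,4) x cols[0,8) = 1x8
Op 6 cut(0, 2): punch at orig (3,2); cuts so far [(3, 0), (3, 2), (3, 4), (3, 7)]; region rows[3,4) x cols[0,8) = 1x8
Unfold 1 (reflect across h@3): 8 holes -> [(2, 0), (2, 2), (2, 4), (2, 7), (3, 0), (3, 2), (3, 4), (3, 7)]
Unfold 2 (reflect across h@2): 16 holes -> [(0, 0), (0, 2), (0, 4), (0, 7), (1, 0), (1, 2), (1, 4), (1, 7), (2, 0), (2, 2), (2, 4), (2, 7), (3, 0), (3, 2), (3, 4), (3, 7)]
Holes: [(0, 0), (0, 2), (0, 4), (0, 7), (1, 0), (1, 2), (1, 4), (1, 7), (2, 0), (2, 2), (2, 4), (2, 7), (3, 0), (3, 2), (3, 4), (3, 7)]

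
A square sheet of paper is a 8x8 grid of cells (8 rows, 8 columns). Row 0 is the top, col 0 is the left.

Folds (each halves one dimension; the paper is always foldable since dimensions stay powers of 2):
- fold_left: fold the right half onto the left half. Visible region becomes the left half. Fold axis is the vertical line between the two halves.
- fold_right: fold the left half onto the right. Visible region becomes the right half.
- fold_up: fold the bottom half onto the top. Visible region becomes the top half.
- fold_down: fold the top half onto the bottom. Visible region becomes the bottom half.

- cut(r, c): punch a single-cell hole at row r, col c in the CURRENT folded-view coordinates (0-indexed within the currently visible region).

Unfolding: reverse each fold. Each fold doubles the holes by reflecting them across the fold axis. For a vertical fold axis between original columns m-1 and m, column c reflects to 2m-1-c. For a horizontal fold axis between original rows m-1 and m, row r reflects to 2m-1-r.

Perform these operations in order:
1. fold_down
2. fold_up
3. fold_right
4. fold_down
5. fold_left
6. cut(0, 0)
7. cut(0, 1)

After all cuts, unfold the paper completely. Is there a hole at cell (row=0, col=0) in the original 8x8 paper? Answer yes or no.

Answer: yes

Derivation:
Op 1 fold_down: fold axis h@4; visible region now rows[4,8) x cols[0,8) = 4x8
Op 2 fold_up: fold axis h@6; visible region now rows[4,6) x cols[0,8) = 2x8
Op 3 fold_right: fold axis v@4; visible region now rows[4,6) x cols[4,8) = 2x4
Op 4 fold_down: fold axis h@5; visible region now rows[5,6) x cols[4,8) = 1x4
Op 5 fold_left: fold axis v@6; visible region now rows[5,6) x cols[4,6) = 1x2
Op 6 cut(0, 0): punch at orig (5,4); cuts so far [(5, 4)]; region rows[5,6) x cols[4,6) = 1x2
Op 7 cut(0, 1): punch at orig (5,5); cuts so far [(5, 4), (5, 5)]; region rows[5,6) x cols[4,6) = 1x2
Unfold 1 (reflect across v@6): 4 holes -> [(5, 4), (5, 5), (5, 6), (5, 7)]
Unfold 2 (reflect across h@5): 8 holes -> [(4, 4), (4, 5), (4, 6), (4, 7), (5, 4), (5, 5), (5, 6), (5, 7)]
Unfold 3 (reflect across v@4): 16 holes -> [(4, 0), (4, 1), (4, 2), (4, 3), (4, 4), (4, 5), (4, 6), (4, 7), (5, 0), (5, 1), (5, 2), (5, 3), (5, 4), (5, 5), (5, 6), (5, 7)]
Unfold 4 (reflect across h@6): 32 holes -> [(4, 0), (4, 1), (4, 2), (4, 3), (4, 4), (4, 5), (4, 6), (4, 7), (5, 0), (5, 1), (5, 2), (5, 3), (5, 4), (5, 5), (5, 6), (5, 7), (6, 0), (6, 1), (6, 2), (6, 3), (6, 4), (6, 5), (6, 6), (6, 7), (7, 0), (7, 1), (7, 2), (7, 3), (7, 4), (7, 5), (7, 6), (7, 7)]
Unfold 5 (reflect across h@4): 64 holes -> [(0, 0), (0, 1), (0, 2), (0, 3), (0, 4), (0, 5), (0, 6), (0, 7), (1, 0), (1, 1), (1, 2), (1, 3), (1, 4), (1, 5), (1, 6), (1, 7), (2, 0), (2, 1), (2, 2), (2, 3), (2, 4), (2, 5), (2, 6), (2, 7), (3, 0), (3, 1), (3, 2), (3, 3), (3, 4), (3, 5), (3, 6), (3, 7), (4, 0), (4, 1), (4, 2), (4, 3), (4, 4), (4, 5), (4, 6), (4, 7), (5, 0), (5, 1), (5, 2), (5, 3), (5, 4), (5, 5), (5, 6), (5, 7), (6, 0), (6, 1), (6, 2), (6, 3), (6, 4), (6, 5), (6, 6), (6, 7), (7, 0), (7, 1), (7, 2), (7, 3), (7, 4), (7, 5), (7, 6), (7, 7)]
Holes: [(0, 0), (0, 1), (0, 2), (0, 3), (0, 4), (0, 5), (0, 6), (0, 7), (1, 0), (1, 1), (1, 2), (1, 3), (1, 4), (1, 5), (1, 6), (1, 7), (2, 0), (2, 1), (2, 2), (2, 3), (2, 4), (2, 5), (2, 6), (2, 7), (3, 0), (3, 1), (3, 2), (3, 3), (3, 4), (3, 5), (3, 6), (3, 7), (4, 0), (4, 1), (4, 2), (4, 3), (4, 4), (4, 5), (4, 6), (4, 7), (5, 0), (5, 1), (5, 2), (5, 3), (5, 4), (5, 5), (5, 6), (5, 7), (6, 0), (6, 1), (6, 2), (6, 3), (6, 4), (6, 5), (6, 6), (6, 7), (7, 0), (7, 1), (7, 2), (7, 3), (7, 4), (7, 5), (7, 6), (7, 7)]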